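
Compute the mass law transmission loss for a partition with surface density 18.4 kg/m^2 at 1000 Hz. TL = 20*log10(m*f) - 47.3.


m * f = 18.4 * 1000 = 18400
20*log10(18400) = 85.2964 dB
TL = 85.2964 - 47.3 = 37.996 dB


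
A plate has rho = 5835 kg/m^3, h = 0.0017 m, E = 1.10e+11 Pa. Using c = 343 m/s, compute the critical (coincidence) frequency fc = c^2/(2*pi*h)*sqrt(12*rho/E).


12*rho/E = 12*5835/1.10e+11 = 6.36545e-07
sqrt(12*rho/E) = sqrt(6.36545e-07) = 0.000797838
c^2/(2*pi*h) = 343^2/(2*pi*0.0017) = 1.10144e+07
fc = 1.10144e+07 * 0.000797838 = 8787.7 Hz


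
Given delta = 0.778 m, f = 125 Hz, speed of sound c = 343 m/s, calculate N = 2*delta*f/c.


N = 2*delta*f/c = 2*delta/lambda, where lambda = c/f
lambda = 343 / 125 = 2.744 m
N = 2 * 0.778 / 2.744 = 0.56706


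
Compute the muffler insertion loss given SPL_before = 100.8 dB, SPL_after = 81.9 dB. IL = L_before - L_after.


Insertion loss = SPL without muffler - SPL with muffler
IL = 100.8 - 81.9 = 18.9 dB


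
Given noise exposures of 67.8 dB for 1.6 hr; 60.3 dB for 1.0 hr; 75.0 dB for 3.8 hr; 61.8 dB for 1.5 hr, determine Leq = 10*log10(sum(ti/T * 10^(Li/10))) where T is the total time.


T_total = 1.6 + 1.0 + 3.8 + 1.5 = 7.9 hr
(1.6/7.9) * 10^(67.8/10) = 1.22037e+06
(1.0/7.9) * 10^(60.3/10) = 135635
(3.8/7.9) * 10^(75.0/10) = 1.5211e+07
(1.5/7.9) * 10^(61.8/10) = 287385
Sum = 1.22037e+06 + 135635 + 1.5211e+07 + 287385 = 1.68544e+07
Leq = 10*log10(1.68544e+07) = 72.267 dB


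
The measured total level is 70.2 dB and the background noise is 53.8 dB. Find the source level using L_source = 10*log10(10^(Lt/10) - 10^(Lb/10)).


10^(70.2/10) = 1.04713e+07
10^(53.8/10) = 239883
Difference = 1.04713e+07 - 239883 = 1.02314e+07
L_source = 10*log10(1.02314e+07) = 70.099 dB


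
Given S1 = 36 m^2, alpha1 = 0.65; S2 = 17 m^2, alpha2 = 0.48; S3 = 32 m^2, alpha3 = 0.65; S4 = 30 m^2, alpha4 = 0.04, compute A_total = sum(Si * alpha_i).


36 * 0.65 = 23.4
17 * 0.48 = 8.16
32 * 0.65 = 20.8
30 * 0.04 = 1.2
A_total = 23.4 + 8.16 + 20.8 + 1.2 = 53.56 m^2


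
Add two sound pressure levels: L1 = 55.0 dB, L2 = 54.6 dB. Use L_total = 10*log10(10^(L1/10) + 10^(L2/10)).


10^(55.0/10) = 316228
10^(54.6/10) = 288403
Sum = 316228 + 288403 = 604631
L_total = 10*log10(604631) = 57.815 dB


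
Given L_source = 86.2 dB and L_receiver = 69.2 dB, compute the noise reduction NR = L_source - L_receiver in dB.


NR = L_source - L_receiver (difference between source and receiving room levels)
NR = 86.2 - 69.2 = 17 dB


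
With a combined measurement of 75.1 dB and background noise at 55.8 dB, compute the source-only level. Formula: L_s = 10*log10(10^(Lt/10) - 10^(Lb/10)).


10^(75.1/10) = 3.23594e+07
10^(55.8/10) = 380189
Difference = 3.23594e+07 - 380189 = 3.19792e+07
L_source = 10*log10(3.19792e+07) = 75.049 dB


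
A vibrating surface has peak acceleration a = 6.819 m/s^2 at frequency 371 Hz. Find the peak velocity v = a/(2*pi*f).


omega = 2*pi*f = 2*pi*371 = 2331.06 rad/s
v = a / omega = 6.819 / 2331.06 = 0.0029253 m/s


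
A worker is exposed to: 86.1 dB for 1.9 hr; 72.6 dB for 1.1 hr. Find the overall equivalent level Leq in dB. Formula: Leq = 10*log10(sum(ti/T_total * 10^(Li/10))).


T_total = 1.9 + 1.1 = 3.0 hr
(1.9/3.0) * 10^(86.1/10) = 2.58008e+08
(1.1/3.0) * 10^(72.6/10) = 6.67224e+06
Sum = 2.58008e+08 + 6.67224e+06 = 2.6468e+08
Leq = 10*log10(2.6468e+08) = 84.227 dB


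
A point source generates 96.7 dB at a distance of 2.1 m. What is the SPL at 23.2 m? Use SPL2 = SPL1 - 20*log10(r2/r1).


r2/r1 = 23.2/2.1 = 11.0476
Correction = 20*log10(11.0476) = 20.8654 dB
SPL2 = 96.7 - 20.8654 = 75.835 dB


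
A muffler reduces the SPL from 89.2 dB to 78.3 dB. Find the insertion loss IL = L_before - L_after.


Insertion loss = SPL without muffler - SPL with muffler
IL = 89.2 - 78.3 = 10.9 dB


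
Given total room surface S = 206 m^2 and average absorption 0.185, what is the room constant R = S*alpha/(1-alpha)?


R = 206 * 0.185 / (1 - 0.185) = 46.761 m^2


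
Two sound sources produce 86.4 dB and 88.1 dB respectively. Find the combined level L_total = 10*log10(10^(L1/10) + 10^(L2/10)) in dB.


10^(86.4/10) = 4.36516e+08
10^(88.1/10) = 6.45654e+08
Sum = 4.36516e+08 + 6.45654e+08 = 1.08217e+09
L_total = 10*log10(1.08217e+09) = 90.343 dB


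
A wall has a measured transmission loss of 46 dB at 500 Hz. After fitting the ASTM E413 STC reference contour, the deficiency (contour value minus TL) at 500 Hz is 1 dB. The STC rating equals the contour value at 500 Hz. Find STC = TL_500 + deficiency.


By ASTM E413, STC = value of the fitted reference contour at 500 Hz.
Contour value at 500 Hz = TL_500 + deficiency = 46 + 1 = 47
STC = 47


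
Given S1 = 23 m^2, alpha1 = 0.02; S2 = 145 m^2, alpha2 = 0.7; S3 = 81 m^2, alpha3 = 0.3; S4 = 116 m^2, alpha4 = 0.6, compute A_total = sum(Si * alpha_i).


23 * 0.02 = 0.46
145 * 0.7 = 101.5
81 * 0.3 = 24.3
116 * 0.6 = 69.6
A_total = 0.46 + 101.5 + 24.3 + 69.6 = 195.86 m^2


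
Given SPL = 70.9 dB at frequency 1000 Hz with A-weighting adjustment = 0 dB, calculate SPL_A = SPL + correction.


A-weighting table: 1000 Hz -> 0 dB correction
SPL_A = SPL + correction = 70.9 + (0) = 70.9 dBA


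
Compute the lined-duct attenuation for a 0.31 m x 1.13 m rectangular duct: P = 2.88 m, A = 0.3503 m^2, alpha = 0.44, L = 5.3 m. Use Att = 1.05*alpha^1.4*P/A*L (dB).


alpha^1.4 = 0.44^1.4 = 0.316835
Attenuation rate = 1.05 * alpha^1.4 * P / A
= 1.05 * 0.316835 * 2.88 / 0.3503 = 2.73511 dB/m
Total Att = 2.73511 * 5.3 = 14.496 dB


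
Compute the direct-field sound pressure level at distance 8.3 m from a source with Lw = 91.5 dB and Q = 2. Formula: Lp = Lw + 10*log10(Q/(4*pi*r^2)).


4*pi*r^2 = 4*pi*8.3^2 = 865.697 m^2
Q / (4*pi*r^2) = 2 / 865.697 = 0.00231028
Lp = 91.5 + 10*log10(0.00231028) = 65.137 dB


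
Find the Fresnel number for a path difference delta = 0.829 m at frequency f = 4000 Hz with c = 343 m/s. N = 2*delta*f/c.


N = 2*delta*f/c = 2*delta/lambda, where lambda = c/f
lambda = 343 / 4000 = 0.08575 m
N = 2 * 0.829 / 0.08575 = 19.335


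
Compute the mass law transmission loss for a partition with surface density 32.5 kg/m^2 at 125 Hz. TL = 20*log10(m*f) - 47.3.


m * f = 32.5 * 125 = 4062.5
20*log10(4062.5) = 72.1759 dB
TL = 72.1759 - 47.3 = 24.876 dB


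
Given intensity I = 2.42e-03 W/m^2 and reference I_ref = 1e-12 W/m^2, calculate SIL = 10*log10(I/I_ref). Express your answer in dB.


I / I_ref = 2.42e-03 / 1e-12 = 2.42e+09
SIL = 10 * log10(2.42e+09) = 93.838 dB


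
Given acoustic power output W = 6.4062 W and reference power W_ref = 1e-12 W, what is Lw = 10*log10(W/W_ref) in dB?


W / W_ref = 6.4062 / 1e-12 = 6.4062e+12
Lw = 10 * log10(6.4062e+12) = 128.07 dB


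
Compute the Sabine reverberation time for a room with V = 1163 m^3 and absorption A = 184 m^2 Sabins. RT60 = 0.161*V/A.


RT60 = 0.161 * 1163 / 184 = 1.0176 s


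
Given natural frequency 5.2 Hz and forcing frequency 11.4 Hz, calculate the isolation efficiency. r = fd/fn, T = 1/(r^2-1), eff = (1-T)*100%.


r = 11.4 / 5.2 = 2.19231
r^2 - 1 = 2.19231^2 - 1 = 3.80622
T = 1/3.80622 = 0.262728
Efficiency = (1 - 0.262728)*100 = 73.727 %


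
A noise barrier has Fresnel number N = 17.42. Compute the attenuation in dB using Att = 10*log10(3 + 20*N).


3 + 20*N = 3 + 20*17.42 = 351.4
Att = 10*log10(351.4) = 25.458 dB


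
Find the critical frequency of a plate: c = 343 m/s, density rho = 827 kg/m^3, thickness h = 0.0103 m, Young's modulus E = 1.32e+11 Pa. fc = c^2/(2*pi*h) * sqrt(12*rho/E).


12*rho/E = 12*827/1.32e+11 = 7.51818e-08
sqrt(12*rho/E) = sqrt(7.51818e-08) = 0.000274193
c^2/(2*pi*h) = 343^2/(2*pi*0.0103) = 1.8179e+06
fc = 1.8179e+06 * 0.000274193 = 498.46 Hz


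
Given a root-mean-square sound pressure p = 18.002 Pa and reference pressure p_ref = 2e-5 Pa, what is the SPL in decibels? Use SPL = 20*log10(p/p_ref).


p / p_ref = 18.002 / 2e-5 = 900100
SPL = 20 * log10(900100) = 119.09 dB


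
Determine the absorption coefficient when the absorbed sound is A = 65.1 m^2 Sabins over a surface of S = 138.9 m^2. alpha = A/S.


Absorption coefficient = absorbed power / incident power
alpha = A / S = 65.1 / 138.9 = 0.46868


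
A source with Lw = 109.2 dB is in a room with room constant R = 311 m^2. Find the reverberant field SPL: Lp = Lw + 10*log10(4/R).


4/R = 4/311 = 0.0128617
Lp = 109.2 + 10*log10(0.0128617) = 90.293 dB


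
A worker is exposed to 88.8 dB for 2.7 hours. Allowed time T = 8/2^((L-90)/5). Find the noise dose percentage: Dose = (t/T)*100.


T_allowed = 8 / 2^((88.8 - 90)/5) = 9.44794 hr
Dose = 2.7 / 9.44794 * 100 = 28.578 %


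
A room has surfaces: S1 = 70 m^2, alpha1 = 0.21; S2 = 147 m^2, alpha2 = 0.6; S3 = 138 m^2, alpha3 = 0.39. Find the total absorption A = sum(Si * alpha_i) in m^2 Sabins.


70 * 0.21 = 14.7
147 * 0.6 = 88.2
138 * 0.39 = 53.82
A_total = 14.7 + 88.2 + 53.82 = 156.72 m^2


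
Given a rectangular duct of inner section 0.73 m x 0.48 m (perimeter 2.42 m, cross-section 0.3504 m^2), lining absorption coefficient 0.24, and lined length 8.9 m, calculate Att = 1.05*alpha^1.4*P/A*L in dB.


alpha^1.4 = 0.24^1.4 = 0.135611
Attenuation rate = 1.05 * alpha^1.4 * P / A
= 1.05 * 0.135611 * 2.42 / 0.3504 = 0.983412 dB/m
Total Att = 0.983412 * 8.9 = 8.7524 dB


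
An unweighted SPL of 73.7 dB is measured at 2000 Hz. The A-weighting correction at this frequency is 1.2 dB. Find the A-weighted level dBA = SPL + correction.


A-weighting table: 2000 Hz -> 1.2 dB correction
SPL_A = SPL + correction = 73.7 + (1.2) = 74.9 dBA


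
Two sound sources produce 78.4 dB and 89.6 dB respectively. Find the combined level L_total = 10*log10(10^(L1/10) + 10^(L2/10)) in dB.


10^(78.4/10) = 6.91831e+07
10^(89.6/10) = 9.12011e+08
Sum = 6.91831e+07 + 9.12011e+08 = 9.81194e+08
L_total = 10*log10(9.81194e+08) = 89.918 dB


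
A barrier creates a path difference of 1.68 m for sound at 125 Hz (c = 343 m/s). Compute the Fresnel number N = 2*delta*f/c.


N = 2*delta*f/c = 2*delta/lambda, where lambda = c/f
lambda = 343 / 125 = 2.744 m
N = 2 * 1.68 / 2.744 = 1.2245


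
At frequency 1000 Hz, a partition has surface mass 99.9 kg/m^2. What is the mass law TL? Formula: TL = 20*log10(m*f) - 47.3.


m * f = 99.9 * 1000 = 99900
20*log10(99900) = 99.9913 dB
TL = 99.9913 - 47.3 = 52.691 dB


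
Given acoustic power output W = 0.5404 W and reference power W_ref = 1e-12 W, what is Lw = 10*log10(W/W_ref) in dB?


W / W_ref = 0.5404 / 1e-12 = 5.404e+11
Lw = 10 * log10(5.404e+11) = 117.33 dB


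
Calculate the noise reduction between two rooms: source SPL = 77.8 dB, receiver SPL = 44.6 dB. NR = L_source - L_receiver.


NR = L_source - L_receiver (difference between source and receiving room levels)
NR = 77.8 - 44.6 = 33.2 dB


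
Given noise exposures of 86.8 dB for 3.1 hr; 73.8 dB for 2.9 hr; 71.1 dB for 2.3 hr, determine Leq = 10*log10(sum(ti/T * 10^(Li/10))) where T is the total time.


T_total = 3.1 + 2.9 + 2.3 = 8.3 hr
(3.1/8.3) * 10^(86.8/10) = 1.78765e+08
(2.9/8.3) * 10^(73.8/10) = 8.38146e+06
(2.3/8.3) * 10^(71.1/10) = 3.56985e+06
Sum = 1.78765e+08 + 8.38146e+06 + 3.56985e+06 = 1.90716e+08
Leq = 10*log10(1.90716e+08) = 82.804 dB


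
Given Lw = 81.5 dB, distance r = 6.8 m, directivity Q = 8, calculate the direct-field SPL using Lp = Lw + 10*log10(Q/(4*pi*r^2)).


4*pi*r^2 = 4*pi*6.8^2 = 581.069 m^2
Q / (4*pi*r^2) = 8 / 581.069 = 0.0137677
Lp = 81.5 + 10*log10(0.0137677) = 62.889 dB


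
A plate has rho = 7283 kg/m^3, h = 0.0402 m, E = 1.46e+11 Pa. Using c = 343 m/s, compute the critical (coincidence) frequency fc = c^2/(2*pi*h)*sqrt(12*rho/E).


12*rho/E = 12*7283/1.46e+11 = 5.98603e-07
sqrt(12*rho/E) = sqrt(5.98603e-07) = 0.000773694
c^2/(2*pi*h) = 343^2/(2*pi*0.0402) = 465782
fc = 465782 * 0.000773694 = 360.37 Hz


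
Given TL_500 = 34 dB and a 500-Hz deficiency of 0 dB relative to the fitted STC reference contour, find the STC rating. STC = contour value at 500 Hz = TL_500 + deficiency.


By ASTM E413, STC = value of the fitted reference contour at 500 Hz.
Contour value at 500 Hz = TL_500 + deficiency = 34 + 0 = 34
STC = 34


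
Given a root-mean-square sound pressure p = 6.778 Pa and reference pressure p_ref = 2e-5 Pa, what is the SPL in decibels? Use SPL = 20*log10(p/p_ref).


p / p_ref = 6.778 / 2e-5 = 338900
SPL = 20 * log10(338900) = 110.6 dB


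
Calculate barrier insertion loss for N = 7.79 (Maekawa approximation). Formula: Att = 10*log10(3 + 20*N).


3 + 20*N = 3 + 20*7.79 = 158.8
Att = 10*log10(158.8) = 22.009 dB


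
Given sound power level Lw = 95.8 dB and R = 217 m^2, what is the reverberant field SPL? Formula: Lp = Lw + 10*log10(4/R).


4/R = 4/217 = 0.0184332
Lp = 95.8 + 10*log10(0.0184332) = 78.456 dB


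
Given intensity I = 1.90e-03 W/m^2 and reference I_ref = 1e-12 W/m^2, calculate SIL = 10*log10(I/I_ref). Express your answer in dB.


I / I_ref = 1.90e-03 / 1e-12 = 1.9e+09
SIL = 10 * log10(1.9e+09) = 92.788 dB


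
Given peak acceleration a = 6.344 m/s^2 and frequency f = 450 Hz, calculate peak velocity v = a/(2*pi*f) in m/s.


omega = 2*pi*f = 2*pi*450 = 2827.43 rad/s
v = a / omega = 6.344 / 2827.43 = 0.0022437 m/s


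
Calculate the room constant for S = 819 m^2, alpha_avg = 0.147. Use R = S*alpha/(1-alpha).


R = 819 * 0.147 / (1 - 0.147) = 141.14 m^2


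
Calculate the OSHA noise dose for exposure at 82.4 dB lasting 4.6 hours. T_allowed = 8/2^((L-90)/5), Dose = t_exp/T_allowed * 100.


T_allowed = 8 / 2^((82.4 - 90)/5) = 22.9433 hr
Dose = 4.6 / 22.9433 * 100 = 20.049 %


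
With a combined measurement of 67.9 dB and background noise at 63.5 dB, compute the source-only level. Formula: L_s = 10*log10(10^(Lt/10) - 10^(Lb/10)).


10^(67.9/10) = 6.16595e+06
10^(63.5/10) = 2.23872e+06
Difference = 6.16595e+06 - 2.23872e+06 = 3.92723e+06
L_source = 10*log10(3.92723e+06) = 65.941 dB


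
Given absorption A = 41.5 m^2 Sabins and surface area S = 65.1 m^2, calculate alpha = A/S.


Absorption coefficient = absorbed power / incident power
alpha = A / S = 41.5 / 65.1 = 0.63748


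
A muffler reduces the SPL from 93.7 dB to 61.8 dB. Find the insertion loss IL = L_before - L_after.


Insertion loss = SPL without muffler - SPL with muffler
IL = 93.7 - 61.8 = 31.9 dB


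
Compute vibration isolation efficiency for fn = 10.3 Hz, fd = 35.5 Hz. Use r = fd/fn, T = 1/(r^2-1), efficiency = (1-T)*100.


r = 35.5 / 10.3 = 3.4466
r^2 - 1 = 3.4466^2 - 1 = 10.8791
T = 1/10.8791 = 0.0919194
Efficiency = (1 - 0.0919194)*100 = 90.808 %


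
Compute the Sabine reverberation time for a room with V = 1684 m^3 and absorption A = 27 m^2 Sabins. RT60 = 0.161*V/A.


RT60 = 0.161 * 1684 / 27 = 10.042 s


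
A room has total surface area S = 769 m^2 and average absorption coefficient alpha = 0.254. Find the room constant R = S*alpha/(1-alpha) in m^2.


R = 769 * 0.254 / (1 - 0.254) = 261.83 m^2


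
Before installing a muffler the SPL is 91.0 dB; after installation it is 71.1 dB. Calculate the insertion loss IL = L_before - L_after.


Insertion loss = SPL without muffler - SPL with muffler
IL = 91.0 - 71.1 = 19.9 dB


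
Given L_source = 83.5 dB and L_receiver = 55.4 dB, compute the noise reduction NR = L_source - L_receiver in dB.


NR = L_source - L_receiver (difference between source and receiving room levels)
NR = 83.5 - 55.4 = 28.1 dB


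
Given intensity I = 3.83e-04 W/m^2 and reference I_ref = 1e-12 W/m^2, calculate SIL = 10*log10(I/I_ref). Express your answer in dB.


I / I_ref = 3.83e-04 / 1e-12 = 3.83e+08
SIL = 10 * log10(3.83e+08) = 85.832 dB


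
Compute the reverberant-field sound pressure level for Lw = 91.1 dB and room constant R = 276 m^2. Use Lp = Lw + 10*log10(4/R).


4/R = 4/276 = 0.0144928
Lp = 91.1 + 10*log10(0.0144928) = 72.712 dB


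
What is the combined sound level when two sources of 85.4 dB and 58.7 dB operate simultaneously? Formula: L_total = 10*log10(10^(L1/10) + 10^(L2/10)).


10^(85.4/10) = 3.46737e+08
10^(58.7/10) = 741310
Sum = 3.46737e+08 + 741310 = 3.47478e+08
L_total = 10*log10(3.47478e+08) = 85.409 dB


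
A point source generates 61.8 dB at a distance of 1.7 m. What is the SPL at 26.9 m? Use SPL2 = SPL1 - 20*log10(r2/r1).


r2/r1 = 26.9/1.7 = 15.8235
Correction = 20*log10(15.8235) = 23.9861 dB
SPL2 = 61.8 - 23.9861 = 37.814 dB


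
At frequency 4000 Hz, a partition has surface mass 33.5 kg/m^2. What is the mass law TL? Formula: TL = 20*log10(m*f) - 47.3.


m * f = 33.5 * 4000 = 134000
20*log10(134000) = 102.542 dB
TL = 102.542 - 47.3 = 55.242 dB


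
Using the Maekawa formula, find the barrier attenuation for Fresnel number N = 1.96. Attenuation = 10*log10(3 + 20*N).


3 + 20*N = 3 + 20*1.96 = 42.2
Att = 10*log10(42.2) = 16.253 dB


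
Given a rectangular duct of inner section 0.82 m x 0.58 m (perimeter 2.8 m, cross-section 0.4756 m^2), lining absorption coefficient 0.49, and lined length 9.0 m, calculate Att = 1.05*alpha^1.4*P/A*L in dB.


alpha^1.4 = 0.49^1.4 = 0.368362
Attenuation rate = 1.05 * alpha^1.4 * P / A
= 1.05 * 0.368362 * 2.8 / 0.4756 = 2.27709 dB/m
Total Att = 2.27709 * 9.0 = 20.494 dB


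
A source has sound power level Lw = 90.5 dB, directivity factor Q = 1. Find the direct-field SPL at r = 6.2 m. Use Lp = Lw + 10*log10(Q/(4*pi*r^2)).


4*pi*r^2 = 4*pi*6.2^2 = 483.051 m^2
Q / (4*pi*r^2) = 1 / 483.051 = 0.00207017
Lp = 90.5 + 10*log10(0.00207017) = 63.66 dB


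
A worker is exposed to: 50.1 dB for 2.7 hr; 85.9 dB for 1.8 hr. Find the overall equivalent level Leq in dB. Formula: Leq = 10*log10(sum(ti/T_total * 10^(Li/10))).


T_total = 2.7 + 1.8 = 4.5 hr
(2.7/4.5) * 10^(50.1/10) = 61397.6
(1.8/4.5) * 10^(85.9/10) = 1.55618e+08
Sum = 61397.6 + 1.55618e+08 = 1.55679e+08
Leq = 10*log10(1.55679e+08) = 81.922 dB


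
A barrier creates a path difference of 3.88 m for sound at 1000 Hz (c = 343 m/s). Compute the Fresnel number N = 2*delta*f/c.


N = 2*delta*f/c = 2*delta/lambda, where lambda = c/f
lambda = 343 / 1000 = 0.343 m
N = 2 * 3.88 / 0.343 = 22.624


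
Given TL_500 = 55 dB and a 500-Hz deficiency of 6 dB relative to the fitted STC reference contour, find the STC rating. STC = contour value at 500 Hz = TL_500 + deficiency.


By ASTM E413, STC = value of the fitted reference contour at 500 Hz.
Contour value at 500 Hz = TL_500 + deficiency = 55 + 6 = 61
STC = 61


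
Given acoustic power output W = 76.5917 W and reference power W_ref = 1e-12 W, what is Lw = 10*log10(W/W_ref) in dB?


W / W_ref = 76.5917 / 1e-12 = 7.65917e+13
Lw = 10 * log10(7.65917e+13) = 138.84 dB


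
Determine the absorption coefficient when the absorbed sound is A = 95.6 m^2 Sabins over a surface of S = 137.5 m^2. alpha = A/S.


Absorption coefficient = absorbed power / incident power
alpha = A / S = 95.6 / 137.5 = 0.69527


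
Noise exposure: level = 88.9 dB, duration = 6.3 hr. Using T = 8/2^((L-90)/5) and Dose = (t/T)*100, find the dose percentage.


T_allowed = 8 / 2^((88.9 - 90)/5) = 9.31787 hr
Dose = 6.3 / 9.31787 * 100 = 67.612 %


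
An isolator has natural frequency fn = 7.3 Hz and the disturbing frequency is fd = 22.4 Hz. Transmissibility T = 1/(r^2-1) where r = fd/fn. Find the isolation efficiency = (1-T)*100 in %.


r = 22.4 / 7.3 = 3.06849
r^2 - 1 = 3.06849^2 - 1 = 8.41563
T = 1/8.41563 = 0.118827
Efficiency = (1 - 0.118827)*100 = 88.117 %


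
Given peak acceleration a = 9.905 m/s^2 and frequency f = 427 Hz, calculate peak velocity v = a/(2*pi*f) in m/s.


omega = 2*pi*f = 2*pi*427 = 2682.92 rad/s
v = a / omega = 9.905 / 2682.92 = 0.0036919 m/s


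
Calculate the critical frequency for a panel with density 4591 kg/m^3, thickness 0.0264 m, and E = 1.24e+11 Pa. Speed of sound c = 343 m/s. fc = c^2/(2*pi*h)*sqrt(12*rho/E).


12*rho/E = 12*4591/1.24e+11 = 4.4429e-07
sqrt(12*rho/E) = sqrt(4.4429e-07) = 0.000666551
c^2/(2*pi*h) = 343^2/(2*pi*0.0264) = 709258
fc = 709258 * 0.000666551 = 472.76 Hz


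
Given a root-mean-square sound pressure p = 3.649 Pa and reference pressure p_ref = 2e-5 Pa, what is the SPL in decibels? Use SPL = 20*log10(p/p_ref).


p / p_ref = 3.649 / 2e-5 = 182450
SPL = 20 * log10(182450) = 105.22 dB


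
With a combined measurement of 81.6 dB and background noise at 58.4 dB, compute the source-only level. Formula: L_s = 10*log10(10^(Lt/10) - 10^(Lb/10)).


10^(81.6/10) = 1.44544e+08
10^(58.4/10) = 691831
Difference = 1.44544e+08 - 691831 = 1.43852e+08
L_source = 10*log10(1.43852e+08) = 81.579 dB


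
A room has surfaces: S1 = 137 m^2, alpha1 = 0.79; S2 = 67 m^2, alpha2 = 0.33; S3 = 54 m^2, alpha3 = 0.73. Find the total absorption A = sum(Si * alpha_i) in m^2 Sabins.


137 * 0.79 = 108.23
67 * 0.33 = 22.11
54 * 0.73 = 39.42
A_total = 108.23 + 22.11 + 39.42 = 169.76 m^2


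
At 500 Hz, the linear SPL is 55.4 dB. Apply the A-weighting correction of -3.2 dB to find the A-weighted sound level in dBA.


A-weighting table: 500 Hz -> -3.2 dB correction
SPL_A = SPL + correction = 55.4 + (-3.2) = 52.2 dBA


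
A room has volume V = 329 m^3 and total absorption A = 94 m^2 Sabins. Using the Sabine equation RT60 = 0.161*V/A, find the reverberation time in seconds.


RT60 = 0.161 * 329 / 94 = 0.5635 s


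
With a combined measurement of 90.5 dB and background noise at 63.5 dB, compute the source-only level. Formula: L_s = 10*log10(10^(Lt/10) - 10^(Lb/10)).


10^(90.5/10) = 1.12202e+09
10^(63.5/10) = 2.23872e+06
Difference = 1.12202e+09 - 2.23872e+06 = 1.11978e+09
L_source = 10*log10(1.11978e+09) = 90.491 dB


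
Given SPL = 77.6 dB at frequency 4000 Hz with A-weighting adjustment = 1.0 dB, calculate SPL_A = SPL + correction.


A-weighting table: 4000 Hz -> 1.0 dB correction
SPL_A = SPL + correction = 77.6 + (1.0) = 78.6 dBA


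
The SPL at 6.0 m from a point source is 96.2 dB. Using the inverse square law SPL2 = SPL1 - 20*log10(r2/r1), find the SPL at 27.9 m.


r2/r1 = 27.9/6.0 = 4.65
Correction = 20*log10(4.65) = 13.3491 dB
SPL2 = 96.2 - 13.3491 = 82.851 dB


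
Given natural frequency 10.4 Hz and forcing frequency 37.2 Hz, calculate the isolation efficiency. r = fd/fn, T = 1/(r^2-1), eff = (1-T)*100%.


r = 37.2 / 10.4 = 3.57692
r^2 - 1 = 3.57692^2 - 1 = 11.7944
T = 1/11.7944 = 0.084786
Efficiency = (1 - 0.084786)*100 = 91.521 %


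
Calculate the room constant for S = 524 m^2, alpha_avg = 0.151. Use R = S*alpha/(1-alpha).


R = 524 * 0.151 / (1 - 0.151) = 93.197 m^2


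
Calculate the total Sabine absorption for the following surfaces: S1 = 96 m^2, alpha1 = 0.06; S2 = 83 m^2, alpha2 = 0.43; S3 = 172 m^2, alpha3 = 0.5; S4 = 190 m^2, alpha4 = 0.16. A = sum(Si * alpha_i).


96 * 0.06 = 5.76
83 * 0.43 = 35.69
172 * 0.5 = 86
190 * 0.16 = 30.4
A_total = 5.76 + 35.69 + 86 + 30.4 = 157.85 m^2


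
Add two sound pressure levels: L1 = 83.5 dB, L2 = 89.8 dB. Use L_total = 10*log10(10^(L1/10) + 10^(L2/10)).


10^(83.5/10) = 2.23872e+08
10^(89.8/10) = 9.54993e+08
Sum = 2.23872e+08 + 9.54993e+08 = 1.17886e+09
L_total = 10*log10(1.17886e+09) = 90.715 dB


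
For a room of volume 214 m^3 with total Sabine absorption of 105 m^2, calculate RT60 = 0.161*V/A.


RT60 = 0.161 * 214 / 105 = 0.32813 s


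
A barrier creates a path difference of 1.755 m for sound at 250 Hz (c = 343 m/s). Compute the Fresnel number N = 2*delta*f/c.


N = 2*delta*f/c = 2*delta/lambda, where lambda = c/f
lambda = 343 / 250 = 1.372 m
N = 2 * 1.755 / 1.372 = 2.5583


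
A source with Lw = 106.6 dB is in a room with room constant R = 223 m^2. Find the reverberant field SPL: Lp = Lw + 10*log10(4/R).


4/R = 4/223 = 0.0179372
Lp = 106.6 + 10*log10(0.0179372) = 89.138 dB


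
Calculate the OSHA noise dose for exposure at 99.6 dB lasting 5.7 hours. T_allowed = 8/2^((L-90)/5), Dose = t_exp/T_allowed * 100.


T_allowed = 8 / 2^((99.6 - 90)/5) = 2.11404 hr
Dose = 5.7 / 2.11404 * 100 = 269.63 %


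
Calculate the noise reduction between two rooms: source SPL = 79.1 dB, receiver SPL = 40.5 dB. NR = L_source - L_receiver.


NR = L_source - L_receiver (difference between source and receiving room levels)
NR = 79.1 - 40.5 = 38.6 dB


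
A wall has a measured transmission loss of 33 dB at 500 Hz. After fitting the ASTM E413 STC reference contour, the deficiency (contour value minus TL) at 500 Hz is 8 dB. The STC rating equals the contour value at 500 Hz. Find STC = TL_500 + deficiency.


By ASTM E413, STC = value of the fitted reference contour at 500 Hz.
Contour value at 500 Hz = TL_500 + deficiency = 33 + 8 = 41
STC = 41


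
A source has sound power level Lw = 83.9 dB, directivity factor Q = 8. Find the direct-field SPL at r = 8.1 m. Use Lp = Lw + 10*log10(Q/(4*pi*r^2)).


4*pi*r^2 = 4*pi*8.1^2 = 824.48 m^2
Q / (4*pi*r^2) = 8 / 824.48 = 0.00970309
Lp = 83.9 + 10*log10(0.00970309) = 63.769 dB


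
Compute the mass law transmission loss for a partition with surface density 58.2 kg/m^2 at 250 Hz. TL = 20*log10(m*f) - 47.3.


m * f = 58.2 * 250 = 14550
20*log10(14550) = 83.2573 dB
TL = 83.2573 - 47.3 = 35.957 dB


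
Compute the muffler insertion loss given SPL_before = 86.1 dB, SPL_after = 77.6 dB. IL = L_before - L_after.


Insertion loss = SPL without muffler - SPL with muffler
IL = 86.1 - 77.6 = 8.5 dB


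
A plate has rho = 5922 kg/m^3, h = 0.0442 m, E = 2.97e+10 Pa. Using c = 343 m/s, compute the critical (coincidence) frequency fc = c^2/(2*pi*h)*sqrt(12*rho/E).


12*rho/E = 12*5922/2.97e+10 = 2.39273e-06
sqrt(12*rho/E) = sqrt(2.39273e-06) = 0.00154685
c^2/(2*pi*h) = 343^2/(2*pi*0.0442) = 423629
fc = 423629 * 0.00154685 = 655.29 Hz


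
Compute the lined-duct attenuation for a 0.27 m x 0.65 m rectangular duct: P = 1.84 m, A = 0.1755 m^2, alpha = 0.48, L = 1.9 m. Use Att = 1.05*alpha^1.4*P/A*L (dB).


alpha^1.4 = 0.48^1.4 = 0.35788
Attenuation rate = 1.05 * alpha^1.4 * P / A
= 1.05 * 0.35788 * 1.84 / 0.1755 = 3.93974 dB/m
Total Att = 3.93974 * 1.9 = 7.4855 dB


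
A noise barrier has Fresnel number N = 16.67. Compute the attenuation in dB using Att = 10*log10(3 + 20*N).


3 + 20*N = 3 + 20*16.67 = 336.4
Att = 10*log10(336.4) = 25.269 dB


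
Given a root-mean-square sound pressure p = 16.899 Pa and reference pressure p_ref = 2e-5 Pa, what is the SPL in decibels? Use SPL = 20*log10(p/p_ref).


p / p_ref = 16.899 / 2e-5 = 844950
SPL = 20 * log10(844950) = 118.54 dB


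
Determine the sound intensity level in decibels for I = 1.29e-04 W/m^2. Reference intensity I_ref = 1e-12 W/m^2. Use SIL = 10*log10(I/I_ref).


I / I_ref = 1.29e-04 / 1e-12 = 1.29e+08
SIL = 10 * log10(1.29e+08) = 81.106 dB


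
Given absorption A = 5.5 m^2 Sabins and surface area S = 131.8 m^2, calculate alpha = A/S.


Absorption coefficient = absorbed power / incident power
alpha = A / S = 5.5 / 131.8 = 0.04173


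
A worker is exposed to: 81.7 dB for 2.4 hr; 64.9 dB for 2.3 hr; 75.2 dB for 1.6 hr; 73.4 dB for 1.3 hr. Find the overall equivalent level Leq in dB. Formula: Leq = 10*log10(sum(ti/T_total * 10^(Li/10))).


T_total = 2.4 + 2.3 + 1.6 + 1.3 = 7.6 hr
(2.4/7.6) * 10^(81.7/10) = 4.67087e+07
(2.3/7.6) * 10^(64.9/10) = 935221
(1.6/7.6) * 10^(75.2/10) = 6.97118e+06
(1.3/7.6) * 10^(73.4/10) = 3.74222e+06
Sum = 4.67087e+07 + 935221 + 6.97118e+06 + 3.74222e+06 = 5.83573e+07
Leq = 10*log10(5.83573e+07) = 77.661 dB


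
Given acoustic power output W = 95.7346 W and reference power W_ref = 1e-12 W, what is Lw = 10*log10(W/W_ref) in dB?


W / W_ref = 95.7346 / 1e-12 = 9.57346e+13
Lw = 10 * log10(9.57346e+13) = 139.81 dB


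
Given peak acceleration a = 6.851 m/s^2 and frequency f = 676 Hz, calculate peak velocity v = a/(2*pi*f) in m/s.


omega = 2*pi*f = 2*pi*676 = 4247.43 rad/s
v = a / omega = 6.851 / 4247.43 = 0.001613 m/s


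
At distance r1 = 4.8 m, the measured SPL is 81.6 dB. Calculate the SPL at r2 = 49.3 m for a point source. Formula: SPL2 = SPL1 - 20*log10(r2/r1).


r2/r1 = 49.3/4.8 = 10.2708
Correction = 20*log10(10.2708) = 20.2321 dB
SPL2 = 81.6 - 20.2321 = 61.368 dB


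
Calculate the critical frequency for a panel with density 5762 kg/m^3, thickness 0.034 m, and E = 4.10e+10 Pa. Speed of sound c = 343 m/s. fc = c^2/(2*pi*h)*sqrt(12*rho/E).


12*rho/E = 12*5762/4.10e+10 = 1.68644e-06
sqrt(12*rho/E) = sqrt(1.68644e-06) = 0.00129863
c^2/(2*pi*h) = 343^2/(2*pi*0.034) = 550718
fc = 550718 * 0.00129863 = 715.18 Hz


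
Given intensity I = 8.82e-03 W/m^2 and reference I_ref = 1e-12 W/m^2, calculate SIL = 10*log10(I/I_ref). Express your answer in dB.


I / I_ref = 8.82e-03 / 1e-12 = 8.82e+09
SIL = 10 * log10(8.82e+09) = 99.455 dB


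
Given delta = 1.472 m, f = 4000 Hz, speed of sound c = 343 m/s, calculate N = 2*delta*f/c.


N = 2*delta*f/c = 2*delta/lambda, where lambda = c/f
lambda = 343 / 4000 = 0.08575 m
N = 2 * 1.472 / 0.08575 = 34.332


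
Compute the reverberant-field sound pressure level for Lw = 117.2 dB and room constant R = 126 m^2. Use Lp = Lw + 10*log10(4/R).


4/R = 4/126 = 0.031746
Lp = 117.2 + 10*log10(0.031746) = 102.22 dB


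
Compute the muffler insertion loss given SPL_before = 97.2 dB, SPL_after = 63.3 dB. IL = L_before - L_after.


Insertion loss = SPL without muffler - SPL with muffler
IL = 97.2 - 63.3 = 33.9 dB


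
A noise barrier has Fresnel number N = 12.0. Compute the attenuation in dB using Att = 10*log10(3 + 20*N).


3 + 20*N = 3 + 20*12.0 = 243
Att = 10*log10(243) = 23.856 dB


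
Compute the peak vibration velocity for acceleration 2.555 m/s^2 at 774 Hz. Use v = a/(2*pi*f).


omega = 2*pi*f = 2*pi*774 = 4863.19 rad/s
v = a / omega = 2.555 / 4863.19 = 0.00052538 m/s


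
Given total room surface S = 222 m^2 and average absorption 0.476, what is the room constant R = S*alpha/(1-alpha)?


R = 222 * 0.476 / (1 - 0.476) = 201.66 m^2


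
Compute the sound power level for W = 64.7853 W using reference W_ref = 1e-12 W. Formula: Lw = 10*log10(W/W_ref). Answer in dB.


W / W_ref = 64.7853 / 1e-12 = 6.47853e+13
Lw = 10 * log10(6.47853e+13) = 138.11 dB


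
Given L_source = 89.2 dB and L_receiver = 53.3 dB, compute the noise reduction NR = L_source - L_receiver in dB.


NR = L_source - L_receiver (difference between source and receiving room levels)
NR = 89.2 - 53.3 = 35.9 dB


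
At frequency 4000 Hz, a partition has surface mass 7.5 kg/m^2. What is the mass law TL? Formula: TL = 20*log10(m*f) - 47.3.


m * f = 7.5 * 4000 = 30000
20*log10(30000) = 89.5424 dB
TL = 89.5424 - 47.3 = 42.242 dB


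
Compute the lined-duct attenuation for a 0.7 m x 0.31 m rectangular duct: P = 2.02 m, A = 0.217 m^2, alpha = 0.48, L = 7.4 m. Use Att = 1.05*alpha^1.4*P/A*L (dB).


alpha^1.4 = 0.48^1.4 = 0.35788
Attenuation rate = 1.05 * alpha^1.4 * P / A
= 1.05 * 0.35788 * 2.02 / 0.217 = 3.49799 dB/m
Total Att = 3.49799 * 7.4 = 25.885 dB


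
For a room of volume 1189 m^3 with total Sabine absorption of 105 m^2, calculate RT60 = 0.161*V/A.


RT60 = 0.161 * 1189 / 105 = 1.8231 s


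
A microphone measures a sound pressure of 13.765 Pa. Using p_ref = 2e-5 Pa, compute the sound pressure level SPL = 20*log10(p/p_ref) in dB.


p / p_ref = 13.765 / 2e-5 = 688250
SPL = 20 * log10(688250) = 116.75 dB


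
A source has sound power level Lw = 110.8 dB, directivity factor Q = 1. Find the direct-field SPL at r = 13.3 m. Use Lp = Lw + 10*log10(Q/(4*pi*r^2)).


4*pi*r^2 = 4*pi*13.3^2 = 2222.87 m^2
Q / (4*pi*r^2) = 1 / 2222.87 = 0.000449869
Lp = 110.8 + 10*log10(0.000449869) = 77.331 dB


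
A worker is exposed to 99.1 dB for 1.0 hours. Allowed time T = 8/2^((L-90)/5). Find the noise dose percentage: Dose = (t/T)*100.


T_allowed = 8 / 2^((99.1 - 90)/5) = 2.26577 hr
Dose = 1.0 / 2.26577 * 100 = 44.135 %


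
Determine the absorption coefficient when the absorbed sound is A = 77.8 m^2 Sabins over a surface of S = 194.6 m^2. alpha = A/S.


Absorption coefficient = absorbed power / incident power
alpha = A / S = 77.8 / 194.6 = 0.39979


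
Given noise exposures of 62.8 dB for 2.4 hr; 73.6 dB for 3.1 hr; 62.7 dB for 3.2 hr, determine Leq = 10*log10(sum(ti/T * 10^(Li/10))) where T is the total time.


T_total = 2.4 + 3.1 + 3.2 = 8.7 hr
(2.4/8.7) * 10^(62.8/10) = 525644
(3.1/8.7) * 10^(73.6/10) = 8.16286e+06
(3.2/8.7) * 10^(62.7/10) = 684906
Sum = 525644 + 8.16286e+06 + 684906 = 9.37341e+06
Leq = 10*log10(9.37341e+06) = 69.719 dB


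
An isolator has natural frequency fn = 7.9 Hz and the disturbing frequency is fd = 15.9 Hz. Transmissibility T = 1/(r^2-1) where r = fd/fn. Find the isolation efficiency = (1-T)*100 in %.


r = 15.9 / 7.9 = 2.01266
r^2 - 1 = 2.01266^2 - 1 = 3.0508
T = 1/3.0508 = 0.327783
Efficiency = (1 - 0.327783)*100 = 67.222 %


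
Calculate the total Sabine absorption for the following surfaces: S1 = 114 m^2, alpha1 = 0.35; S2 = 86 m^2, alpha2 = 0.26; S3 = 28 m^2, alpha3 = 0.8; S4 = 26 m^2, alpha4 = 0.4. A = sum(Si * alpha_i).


114 * 0.35 = 39.9
86 * 0.26 = 22.36
28 * 0.8 = 22.4
26 * 0.4 = 10.4
A_total = 39.9 + 22.36 + 22.4 + 10.4 = 95.06 m^2


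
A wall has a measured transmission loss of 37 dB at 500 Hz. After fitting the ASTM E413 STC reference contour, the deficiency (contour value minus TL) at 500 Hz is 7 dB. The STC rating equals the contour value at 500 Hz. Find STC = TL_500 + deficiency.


By ASTM E413, STC = value of the fitted reference contour at 500 Hz.
Contour value at 500 Hz = TL_500 + deficiency = 37 + 7 = 44
STC = 44


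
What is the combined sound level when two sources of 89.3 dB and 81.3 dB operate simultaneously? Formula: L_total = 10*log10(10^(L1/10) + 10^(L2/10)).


10^(89.3/10) = 8.51138e+08
10^(81.3/10) = 1.34896e+08
Sum = 8.51138e+08 + 1.34896e+08 = 9.86034e+08
L_total = 10*log10(9.86034e+08) = 89.939 dB


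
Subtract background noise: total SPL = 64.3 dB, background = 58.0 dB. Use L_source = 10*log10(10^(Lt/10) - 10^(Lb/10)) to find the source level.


10^(64.3/10) = 2.69153e+06
10^(58.0/10) = 630957
Difference = 2.69153e+06 - 630957 = 2.06057e+06
L_source = 10*log10(2.06057e+06) = 63.14 dB


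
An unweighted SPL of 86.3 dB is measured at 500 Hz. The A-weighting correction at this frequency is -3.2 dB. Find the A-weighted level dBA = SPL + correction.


A-weighting table: 500 Hz -> -3.2 dB correction
SPL_A = SPL + correction = 86.3 + (-3.2) = 83.1 dBA


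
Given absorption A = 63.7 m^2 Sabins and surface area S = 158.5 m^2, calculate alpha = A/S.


Absorption coefficient = absorbed power / incident power
alpha = A / S = 63.7 / 158.5 = 0.40189


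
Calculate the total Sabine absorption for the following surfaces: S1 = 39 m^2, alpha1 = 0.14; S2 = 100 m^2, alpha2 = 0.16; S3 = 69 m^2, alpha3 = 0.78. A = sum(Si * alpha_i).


39 * 0.14 = 5.46
100 * 0.16 = 16
69 * 0.78 = 53.82
A_total = 5.46 + 16 + 53.82 = 75.28 m^2


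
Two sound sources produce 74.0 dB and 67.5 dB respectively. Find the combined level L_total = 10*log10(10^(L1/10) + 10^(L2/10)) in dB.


10^(74.0/10) = 2.51189e+07
10^(67.5/10) = 5.62341e+06
Sum = 2.51189e+07 + 5.62341e+06 = 3.07423e+07
L_total = 10*log10(3.07423e+07) = 74.877 dB


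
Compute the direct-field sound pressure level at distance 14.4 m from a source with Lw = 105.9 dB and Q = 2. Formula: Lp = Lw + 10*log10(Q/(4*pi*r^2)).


4*pi*r^2 = 4*pi*14.4^2 = 2605.76 m^2
Q / (4*pi*r^2) = 2 / 2605.76 = 0.00076753
Lp = 105.9 + 10*log10(0.00076753) = 74.751 dB


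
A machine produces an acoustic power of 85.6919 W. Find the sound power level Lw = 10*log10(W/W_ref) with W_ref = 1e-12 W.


W / W_ref = 85.6919 / 1e-12 = 8.56919e+13
Lw = 10 * log10(8.56919e+13) = 139.33 dB


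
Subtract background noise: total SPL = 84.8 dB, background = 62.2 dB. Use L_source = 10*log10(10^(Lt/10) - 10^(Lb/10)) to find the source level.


10^(84.8/10) = 3.01995e+08
10^(62.2/10) = 1.65959e+06
Difference = 3.01995e+08 - 1.65959e+06 = 3.00335e+08
L_source = 10*log10(3.00335e+08) = 84.776 dB


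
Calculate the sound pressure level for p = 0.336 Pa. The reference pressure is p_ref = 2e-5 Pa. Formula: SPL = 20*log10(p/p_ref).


p / p_ref = 0.336 / 2e-5 = 16800
SPL = 20 * log10(16800) = 84.506 dB


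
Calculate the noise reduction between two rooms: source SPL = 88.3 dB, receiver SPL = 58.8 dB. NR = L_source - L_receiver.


NR = L_source - L_receiver (difference between source and receiving room levels)
NR = 88.3 - 58.8 = 29.5 dB


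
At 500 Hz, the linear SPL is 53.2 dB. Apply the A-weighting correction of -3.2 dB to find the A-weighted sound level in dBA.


A-weighting table: 500 Hz -> -3.2 dB correction
SPL_A = SPL + correction = 53.2 + (-3.2) = 50 dBA


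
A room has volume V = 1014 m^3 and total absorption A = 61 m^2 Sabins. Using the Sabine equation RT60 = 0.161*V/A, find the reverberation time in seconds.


RT60 = 0.161 * 1014 / 61 = 2.6763 s


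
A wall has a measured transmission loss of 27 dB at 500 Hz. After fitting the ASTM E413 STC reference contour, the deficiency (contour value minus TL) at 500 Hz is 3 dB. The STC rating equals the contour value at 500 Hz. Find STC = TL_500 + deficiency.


By ASTM E413, STC = value of the fitted reference contour at 500 Hz.
Contour value at 500 Hz = TL_500 + deficiency = 27 + 3 = 30
STC = 30


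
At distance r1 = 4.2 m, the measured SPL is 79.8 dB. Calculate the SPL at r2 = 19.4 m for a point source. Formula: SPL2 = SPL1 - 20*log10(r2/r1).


r2/r1 = 19.4/4.2 = 4.61905
Correction = 20*log10(4.61905) = 13.2911 dB
SPL2 = 79.8 - 13.2911 = 66.509 dB


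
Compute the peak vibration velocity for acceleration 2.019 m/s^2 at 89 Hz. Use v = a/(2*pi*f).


omega = 2*pi*f = 2*pi*89 = 559.203 rad/s
v = a / omega = 2.019 / 559.203 = 0.0036105 m/s


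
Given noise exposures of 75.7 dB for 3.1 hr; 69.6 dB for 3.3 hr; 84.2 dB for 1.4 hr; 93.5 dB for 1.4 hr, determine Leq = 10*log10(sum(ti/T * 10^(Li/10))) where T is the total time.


T_total = 3.1 + 3.3 + 1.4 + 1.4 = 9.2 hr
(3.1/9.2) * 10^(75.7/10) = 1.25191e+07
(3.3/9.2) * 10^(69.6/10) = 3.27134e+06
(1.4/9.2) * 10^(84.2/10) = 4.00258e+07
(1.4/9.2) * 10^(93.5/10) = 3.40675e+08
Sum = 1.25191e+07 + 3.27134e+06 + 4.00258e+07 + 3.40675e+08 = 3.96491e+08
Leq = 10*log10(3.96491e+08) = 85.982 dB


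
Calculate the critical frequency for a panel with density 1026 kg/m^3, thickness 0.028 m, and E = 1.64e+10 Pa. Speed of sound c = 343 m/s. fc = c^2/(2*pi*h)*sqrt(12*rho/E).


12*rho/E = 12*1026/1.64e+10 = 7.50732e-07
sqrt(12*rho/E) = sqrt(7.50732e-07) = 0.000866448
c^2/(2*pi*h) = 343^2/(2*pi*0.028) = 668729
fc = 668729 * 0.000866448 = 579.42 Hz


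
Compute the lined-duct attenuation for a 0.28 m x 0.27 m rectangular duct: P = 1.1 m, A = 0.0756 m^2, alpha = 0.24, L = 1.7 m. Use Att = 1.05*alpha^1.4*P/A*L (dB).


alpha^1.4 = 0.24^1.4 = 0.135611
Attenuation rate = 1.05 * alpha^1.4 * P / A
= 1.05 * 0.135611 * 1.1 / 0.0756 = 2.07183 dB/m
Total Att = 2.07183 * 1.7 = 3.5221 dB


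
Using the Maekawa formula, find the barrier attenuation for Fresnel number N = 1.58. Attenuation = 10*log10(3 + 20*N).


3 + 20*N = 3 + 20*1.58 = 34.6
Att = 10*log10(34.6) = 15.391 dB


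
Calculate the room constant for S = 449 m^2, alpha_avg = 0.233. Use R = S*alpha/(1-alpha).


R = 449 * 0.233 / (1 - 0.233) = 136.4 m^2


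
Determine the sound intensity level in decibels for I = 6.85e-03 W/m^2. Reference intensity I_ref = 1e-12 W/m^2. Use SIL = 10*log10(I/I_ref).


I / I_ref = 6.85e-03 / 1e-12 = 6.85e+09
SIL = 10 * log10(6.85e+09) = 98.357 dB


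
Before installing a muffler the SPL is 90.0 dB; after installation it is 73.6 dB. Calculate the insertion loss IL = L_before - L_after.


Insertion loss = SPL without muffler - SPL with muffler
IL = 90.0 - 73.6 = 16.4 dB


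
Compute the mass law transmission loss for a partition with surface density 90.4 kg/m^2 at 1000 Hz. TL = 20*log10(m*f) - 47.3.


m * f = 90.4 * 1000 = 90400
20*log10(90400) = 99.1234 dB
TL = 99.1234 - 47.3 = 51.823 dB
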